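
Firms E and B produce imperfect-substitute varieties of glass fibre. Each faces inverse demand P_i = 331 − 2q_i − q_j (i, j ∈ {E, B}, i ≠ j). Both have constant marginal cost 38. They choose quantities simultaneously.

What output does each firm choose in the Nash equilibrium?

58.6

Firm E's profit: π = q_E(331 − 2q_E − q_B) − 38q_E.
∂π/∂q_E = 293 − 4q_E − q_B = 0 ⇒ q_E = 73.25 − 0.25q_B.
By symmetry q_B = q_E; substituting into the reaction function, 1.25q_E = 73.25 and q_E = 58.6.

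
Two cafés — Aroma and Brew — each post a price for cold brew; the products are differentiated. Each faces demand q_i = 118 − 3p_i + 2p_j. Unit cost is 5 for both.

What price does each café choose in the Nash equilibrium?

33.25

Aroma's profit: π = (p_{Aroma} − 5)(118 − 3p_{Aroma} + 2p_{Brew}).
∂π/∂p_{Aroma} = 133 − 6p_{Aroma} + 2p_{Brew} = 0 ⇒ p_{Aroma} = 133/6 + (1/3)p_{Brew}.
By symmetry p_{Brew} = p_{Aroma}; substituting into the reaction function, (2/3)p_{Aroma} = 133/6 and p_{Aroma} = 33.25.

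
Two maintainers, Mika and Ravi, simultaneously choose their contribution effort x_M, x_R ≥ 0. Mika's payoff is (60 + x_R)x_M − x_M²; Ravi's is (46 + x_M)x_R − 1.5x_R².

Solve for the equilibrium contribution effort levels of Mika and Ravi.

Expanding Mika's payoff: 60x_M + x_Rx_M − x_M².
∂π/∂x_M = 60 + x_R − 2x_M = 0, so x_M = 30 + 0.5x_R.
Likewise for Ravi: x_R = 46/3 + (1/3)x_M.
Substituting the second reaction function into the first: x_M = 30 + 0.5(46/3 + (1/3)x_M), which gives (5/6)x_M = 113/3 ⇒ x_M = 45.2.
Then x_R = 46/3 + (1/3)·45.2 = 30.4.

45.2, 30.4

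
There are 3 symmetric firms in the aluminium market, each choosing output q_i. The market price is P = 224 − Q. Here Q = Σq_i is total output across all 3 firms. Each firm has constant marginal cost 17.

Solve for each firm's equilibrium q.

A representative firm's profit is π_i = q_i(224 − Q) − 17q_i, with Q = q_i + Σ_{j≠i} q_j.
First-order condition: 207 − 2q_i − Σ_{j≠i} q_j = 0.
In a symmetric equilibrium every firm chooses the same q, so Σ_{j≠i} q_j = 2q. The condition becomes 207 − 4q = 0, giving q = 207/4 = 51.75.

51.75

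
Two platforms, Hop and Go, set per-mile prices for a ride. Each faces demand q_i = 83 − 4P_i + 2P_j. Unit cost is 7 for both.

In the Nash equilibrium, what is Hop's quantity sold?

46

Hop's profit: π = (P_{Hop} − 7)(83 − 4P_{Hop} + 2P_{Go}).
∂π/∂P_{Hop} = 111 − 8P_{Hop} + 2P_{Go} = 0 ⇒ P_{Hop} = 13.875 + 0.25P_{Go}.
Setting P_{Hop} = P_{Go} in the reaction function: P_{Hop} = 13.875 + 0.25P_{Hop}, so P_{Hop} = 13.875 / 0.75 = 18.5.
q_{Hop} = 83 − 4·18.5 + 2·18.5 = 46.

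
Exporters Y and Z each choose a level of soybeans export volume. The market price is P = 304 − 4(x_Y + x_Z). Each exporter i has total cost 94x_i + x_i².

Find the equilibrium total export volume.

30

Exporter Y's profit: π = x_Y(304 − 4(x_Y + x_Z)) − 94x_Y − x_Y².
∂π/∂x_Y = 210 − 10x_Y − 4x_Z = 0, so x_Y = 21 − 0.4x_Z.
Setting x_Y = x_Z in the reaction function: x_Y = 21 − 0.4x_Y, so x_Y = 21 / 1.4 = 15.
Total export volume: 15 + 15 = 30.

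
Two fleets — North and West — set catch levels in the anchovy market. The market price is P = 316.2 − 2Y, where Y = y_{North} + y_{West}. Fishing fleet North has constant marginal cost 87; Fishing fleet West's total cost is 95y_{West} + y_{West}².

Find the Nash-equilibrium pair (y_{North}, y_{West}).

Fishing fleet North's profit: π = y_{North}(316.2 − 2(y_{North} + y_{West})) − 87y_{North}.
∂π/∂y_{North} = 229.2 − 4y_{North} − 2y_{West} = 0, so y_{North} = 57.3 − 0.5y_{West}.
For West: ∂π/∂y_{West} = 221.2 − 6y_{West} − 2y_{North} = 0 ⇒ y_{West} = 553/15 − (1/3)y_{North}.
Solving the two reaction functions simultaneously: (1 − (−0.5)(−1/3))y_{North} = 57.3 − 0.5·(553/15), so (5/6)y_{North} = 583/15 and y_{North} = 46.64.
Then y_{West} = 553/15 − (1/3)·46.64 = 21.32.

46.64, 21.32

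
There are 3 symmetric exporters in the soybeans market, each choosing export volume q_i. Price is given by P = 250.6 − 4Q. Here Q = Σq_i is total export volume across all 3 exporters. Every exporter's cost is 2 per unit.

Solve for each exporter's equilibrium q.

15.5375

A representative exporter's profit is π_i = q_i(250.6 − 4Q) − 2q_i, with Q = q_i + Σ_{j≠i} q_j.
First-order condition: 248.6 − 8q_i − 4Σ_{j≠i} q_j = 0.
Imposing symmetry (q_j = q for all j) turns Σ_{j≠i} q_j into 2q, so 248.6 = 16q and q = 15.5375.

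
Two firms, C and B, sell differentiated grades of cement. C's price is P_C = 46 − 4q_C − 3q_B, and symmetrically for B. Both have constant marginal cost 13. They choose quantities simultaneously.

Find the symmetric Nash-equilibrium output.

3

Firm C's profit: π = q_C(46 − 4q_C − 3q_B) − 13q_C.
∂π/∂q_C = 33 − 8q_C − 3q_B = 0 ⇒ q_C = 4.125 − 0.375q_B.
The game is symmetric, so in equilibrium q_B = q_C: the reaction function gives 1.375q_C = 4.125, hence q_C = 3.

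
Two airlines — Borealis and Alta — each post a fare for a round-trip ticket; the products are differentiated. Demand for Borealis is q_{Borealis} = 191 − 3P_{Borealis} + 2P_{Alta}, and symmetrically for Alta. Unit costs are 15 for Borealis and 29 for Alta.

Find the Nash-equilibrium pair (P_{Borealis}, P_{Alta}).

61.625, 66.875

Borealis's profit: π = (P_{Borealis} − 15)(191 − 3P_{Borealis} + 2P_{Alta}).
∂π/∂P_{Borealis} = 236 − 6P_{Borealis} + 2P_{Alta} = 0 ⇒ P_{Borealis} = 118/3 + (1/3)P_{Alta}.
Similarly P_{Alta} = 139/3 + (1/3)P_{Borealis}.
Substituting the second reaction function into the first: P_{Borealis} = 118/3 + (1/3)(139/3 + (1/3)P_{Borealis}), which gives (8/9)P_{Borealis} = 493/9 ⇒ P_{Borealis} = 61.625.
Then P_{Alta} = 139/3 + (1/3)·61.625 = 66.875.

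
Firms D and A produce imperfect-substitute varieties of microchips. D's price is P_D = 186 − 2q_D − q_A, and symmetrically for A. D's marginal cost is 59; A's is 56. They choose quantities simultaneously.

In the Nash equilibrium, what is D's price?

Firm D's profit: π = q_D(186 − 2q_D − q_A) − 59q_D.
∂π/∂q_D = 127 − 4q_D − q_A = 0 ⇒ q_D = 31.75 − 0.25q_A.
Similarly q_A = 32.5 − 0.25q_D.
Substituting the second reaction function into the first: q_D = 31.75 − 0.25(32.5 − 0.25q_D), which gives 0.9375q_D = 23.625 ⇒ q_D = 25.2.
Then q_A = 32.5 − 0.25·25.2 = 26.2.
P_D = 186 − 2·25.2 − 26.2 = 109.4.

109.4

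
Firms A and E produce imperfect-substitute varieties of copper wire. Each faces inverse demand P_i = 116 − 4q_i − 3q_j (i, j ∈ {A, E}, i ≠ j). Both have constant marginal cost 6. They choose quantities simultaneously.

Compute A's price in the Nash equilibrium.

Firm A's profit: π = q_A(116 − 4q_A − 3q_E) − 6q_A.
∂π/∂q_A = 110 − 8q_A − 3q_E = 0 ⇒ q_A = 13.75 − 0.375q_E.
The game is symmetric, so in equilibrium q_E = q_A: the reaction function gives 1.375q_A = 13.75, hence q_A = 10.
P_A = 116 − 4·10 − 3·10 = 46.

46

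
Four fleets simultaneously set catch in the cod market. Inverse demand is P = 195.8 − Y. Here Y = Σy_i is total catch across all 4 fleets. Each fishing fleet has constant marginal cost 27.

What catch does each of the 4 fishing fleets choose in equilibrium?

A representative fishing fleet's profit is π_i = y_i(195.8 − Y) − 27y_i, with Y = y_i + Σ_{j≠i} y_j.
First-order condition: 168.8 − 2y_i − Σ_{j≠i} y_j = 0.
With identical fishing fleets, set every y_j = y: then 168.8 − 2y − 3y = 0, i.e. y = 168.8/5 = 33.76.

33.76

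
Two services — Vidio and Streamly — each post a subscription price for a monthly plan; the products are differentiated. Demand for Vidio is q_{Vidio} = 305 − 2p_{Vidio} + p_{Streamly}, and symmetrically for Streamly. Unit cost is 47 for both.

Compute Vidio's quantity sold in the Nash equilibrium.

Vidio's profit: π = (p_{Vidio} − 47)(305 − 2p_{Vidio} + p_{Streamly}).
∂π/∂p_{Vidio} = 399 − 4p_{Vidio} + p_{Streamly} = 0 ⇒ p_{Vidio} = 99.75 + 0.25p_{Streamly}.
By symmetry p_{Streamly} = p_{Vidio}; substituting into the reaction function, 0.75p_{Vidio} = 99.75 and p_{Vidio} = 133.
q_{Vidio} = 305 − 2·133 + 133 = 172.

172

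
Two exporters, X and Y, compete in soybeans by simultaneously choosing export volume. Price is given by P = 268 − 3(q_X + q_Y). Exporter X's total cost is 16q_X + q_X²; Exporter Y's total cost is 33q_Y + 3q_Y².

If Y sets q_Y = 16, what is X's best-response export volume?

25.5

Exporter X's profit: π = q_X(268 − 3(q_X + q_Y)) − 16q_X − q_X².
∂π/∂q_X = 252 − 8q_X − 3q_Y = 0, so q_X = 31.5 − 0.375q_Y.
At q_Y = 16: q_X = 31.5 − 0.375·16 = 25.5.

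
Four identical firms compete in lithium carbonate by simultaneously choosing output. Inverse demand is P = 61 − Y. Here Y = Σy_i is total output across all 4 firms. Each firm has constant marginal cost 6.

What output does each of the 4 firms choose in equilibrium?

11

A representative firm's profit is π_i = y_i(61 − Y) − 6y_i, with Y = y_i + Σ_{j≠i} y_j.
First-order condition: 55 − 2y_i − Σ_{j≠i} y_j = 0.
With identical firms, set every y_j = y: then 55 − 2y − 3y = 0, i.e. y = 55/5 = 11.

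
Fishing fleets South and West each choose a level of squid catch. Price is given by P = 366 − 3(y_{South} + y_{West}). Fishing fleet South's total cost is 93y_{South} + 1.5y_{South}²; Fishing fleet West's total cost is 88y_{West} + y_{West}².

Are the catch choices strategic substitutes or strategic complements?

strategic substitutes

Fishing fleet South's profit: π = y_{South}(366 − 3(y_{South} + y_{West})) − 93y_{South} − 1.5y_{South}².
∂π/∂y_{South} = 273 − 9y_{South} − 3y_{West} = 0, so y_{South} = 91/3 − (1/3)y_{West}.
The best-response slope dy_{South}/dy_{West} = −1/3 < 0: the reaction function is downward-sloping, so the choices are strategic substitutes.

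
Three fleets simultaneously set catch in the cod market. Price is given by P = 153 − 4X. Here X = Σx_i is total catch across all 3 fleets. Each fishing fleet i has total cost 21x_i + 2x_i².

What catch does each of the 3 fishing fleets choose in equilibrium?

6.6

A representative fishing fleet's profit is π_i = x_i(153 − 4X) − 21x_i − 2x_i², with X = x_i + Σ_{j≠i} x_j.
First-order condition: 132 − 12x_i − 4Σ_{j≠i} x_j = 0.
In a symmetric equilibrium every fishing fleet chooses the same x, so Σ_{j≠i} x_j = 2x. The condition becomes 132 − 20x = 0, giving x = 132/20 = 6.6.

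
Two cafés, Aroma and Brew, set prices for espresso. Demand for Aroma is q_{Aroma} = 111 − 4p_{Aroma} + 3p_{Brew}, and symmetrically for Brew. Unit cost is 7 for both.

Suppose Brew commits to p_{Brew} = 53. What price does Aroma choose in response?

37.25

Aroma's profit: π = (p_{Aroma} − 7)(111 − 4p_{Aroma} + 3p_{Brew}).
∂π/∂p_{Aroma} = 139 − 8p_{Aroma} + 3p_{Brew} = 0 ⇒ p_{Aroma} = 17.375 + 0.375p_{Brew}.
At p_{Brew} = 53: p_{Aroma} = 17.375 + 0.375·53 = 37.25.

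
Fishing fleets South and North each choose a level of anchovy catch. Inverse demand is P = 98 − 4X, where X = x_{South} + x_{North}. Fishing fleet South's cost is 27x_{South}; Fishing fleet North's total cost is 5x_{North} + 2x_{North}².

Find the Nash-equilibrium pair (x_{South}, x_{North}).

Fishing fleet South's profit: π = x_{South}(98 − 4(x_{South} + x_{North})) − 27x_{South}.
∂π/∂x_{South} = 71 − 8x_{South} − 4x_{North} = 0, so x_{South} = 8.875 − 0.5x_{North}.
For North: ∂π/∂x_{North} = 93 − 12x_{North} − 4x_{South} = 0 ⇒ x_{North} = 7.75 − (1/3)x_{South}.
Plugging x_{North} into South's best response: x_{South} = 8.875 − 0.5(7.75 − (1/3)x_{South}) ⇒ (5/6)x_{South} = 5, so x_{South} = 6.
Then x_{North} = 7.75 − (1/3)·6 = 5.75.

6, 5.75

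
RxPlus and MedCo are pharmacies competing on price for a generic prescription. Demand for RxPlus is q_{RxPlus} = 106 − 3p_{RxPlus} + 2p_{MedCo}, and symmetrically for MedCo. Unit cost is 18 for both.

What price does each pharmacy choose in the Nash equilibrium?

40

RxPlus's profit: π = (p_{RxPlus} − 18)(106 − 3p_{RxPlus} + 2p_{MedCo}).
∂π/∂p_{RxPlus} = 160 − 6p_{RxPlus} + 2p_{MedCo} = 0 ⇒ p_{RxPlus} = 80/3 + (1/3)p_{MedCo}.
Setting p_{RxPlus} = p_{MedCo} in the reaction function: p_{RxPlus} = 80/3 + (1/3)p_{RxPlus}, so p_{RxPlus} = (80/3) / (2/3) = 40.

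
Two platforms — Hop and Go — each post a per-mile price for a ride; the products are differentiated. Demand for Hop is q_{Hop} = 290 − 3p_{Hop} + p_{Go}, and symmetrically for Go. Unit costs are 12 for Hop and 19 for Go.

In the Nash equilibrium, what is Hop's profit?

8683.32

Hop's profit: π = (p_{Hop} − 12)(290 − 3p_{Hop} + p_{Go}).
∂π/∂p_{Hop} = 326 − 6p_{Hop} + p_{Go} = 0 ⇒ p_{Hop} = 163/3 + (1/6)p_{Go}.
Similarly p_{Go} = 347/6 + (1/6)p_{Hop}.
Substituting the second reaction function into the first: p_{Hop} = 163/3 + (1/6)(347/6 + (1/6)p_{Hop}), which gives (35/36)p_{Hop} = 2303/36 ⇒ p_{Hop} = 65.8.
Then p_{Go} = 347/6 + (1/6)·65.8 = 68.8.
q_{Hop} = 290 − 3·65.8 + 68.8 = 161.4.
Profit = (65.8 − 12)·161.4 = 8683.32.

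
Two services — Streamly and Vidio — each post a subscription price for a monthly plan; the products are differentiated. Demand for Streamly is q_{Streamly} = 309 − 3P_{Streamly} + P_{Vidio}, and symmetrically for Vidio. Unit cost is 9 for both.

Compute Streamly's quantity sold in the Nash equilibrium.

174.6

Streamly's profit: π = (P_{Streamly} − 9)(309 − 3P_{Streamly} + P_{Vidio}).
∂π/∂P_{Streamly} = 336 − 6P_{Streamly} + P_{Vidio} = 0 ⇒ P_{Streamly} = 56 + (1/6)P_{Vidio}.
The game is symmetric, so in equilibrium P_{Vidio} = P_{Streamly}: the reaction function gives (5/6)P_{Streamly} = 56, hence P_{Streamly} = 67.2.
q_{Streamly} = 309 − 3·67.2 + 67.2 = 174.6.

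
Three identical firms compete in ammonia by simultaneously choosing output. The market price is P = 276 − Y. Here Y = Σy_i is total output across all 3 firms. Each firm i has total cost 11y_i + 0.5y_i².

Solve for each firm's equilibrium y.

A representative firm's profit is π_i = y_i(276 − Y) − 11y_i − 0.5y_i², with Y = y_i + Σ_{j≠i} y_j.
First-order condition: 265 − 3y_i − Σ_{j≠i} y_j = 0.
In a symmetric equilibrium every firm chooses the same y, so Σ_{j≠i} y_j = 2y. The condition becomes 265 − 5y = 0, giving y = 265/5 = 53.

53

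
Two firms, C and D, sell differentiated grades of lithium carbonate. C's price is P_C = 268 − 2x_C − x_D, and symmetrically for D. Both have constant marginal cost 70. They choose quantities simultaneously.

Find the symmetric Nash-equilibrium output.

39.6

Firm C's profit: π = x_C(268 − 2x_C − x_D) − 70x_C.
∂π/∂x_C = 198 − 4x_C − x_D = 0 ⇒ x_C = 49.5 − 0.25x_D.
Setting x_C = x_D in the reaction function: x_C = 49.5 − 0.25x_C, so x_C = 49.5 / 1.25 = 39.6.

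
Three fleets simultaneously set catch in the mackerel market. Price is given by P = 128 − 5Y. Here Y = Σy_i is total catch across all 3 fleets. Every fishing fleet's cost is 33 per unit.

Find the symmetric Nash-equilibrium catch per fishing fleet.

4.75

A representative fishing fleet's profit is π_i = y_i(128 − 5Y) − 33y_i, with Y = y_i + Σ_{j≠i} y_j.
First-order condition: 95 − 10y_i − 5Σ_{j≠i} y_j = 0.
With identical fishing fleets, set every y_j = y: then 95 − 10y − 10y = 0, i.e. y = 95/20 = 4.75.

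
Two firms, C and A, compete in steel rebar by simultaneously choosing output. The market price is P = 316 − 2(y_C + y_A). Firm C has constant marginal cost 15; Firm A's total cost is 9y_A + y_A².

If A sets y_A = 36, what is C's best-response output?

57.25

Firm C's profit: π = y_C(316 − 2(y_C + y_A)) − 15y_C.
∂π/∂y_C = 301 − 4y_C − 2y_A = 0, so y_C = 75.25 − 0.5y_A.
At y_A = 36: y_C = 75.25 − 0.5·36 = 57.25.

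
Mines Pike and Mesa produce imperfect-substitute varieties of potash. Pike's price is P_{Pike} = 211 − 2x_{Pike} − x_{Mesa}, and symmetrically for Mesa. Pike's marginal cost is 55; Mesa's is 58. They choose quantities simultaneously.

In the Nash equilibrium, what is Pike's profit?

1971.92

Mine Pike's profit: π = x_{Pike}(211 − 2x_{Pike} − x_{Mesa}) − 55x_{Pike}.
∂π/∂x_{Pike} = 156 − 4x_{Pike} − x_{Mesa} = 0 ⇒ x_{Pike} = 39 − 0.25x_{Mesa}.
Similarly x_{Mesa} = 38.25 − 0.25x_{Pike}.
Plugging x_{Mesa} into Pike's best response: x_{Pike} = 39 − 0.25(38.25 − 0.25x_{Pike}) ⇒ 0.9375x_{Pike} = 29.4375, so x_{Pike} = 31.4.
Then x_{Mesa} = 38.25 − 0.25·31.4 = 30.4.
P_{Pike} = 211 − 2·31.4 − 30.4 = 117.8.
Profit = (117.8 − 55)·31.4 = 1971.92.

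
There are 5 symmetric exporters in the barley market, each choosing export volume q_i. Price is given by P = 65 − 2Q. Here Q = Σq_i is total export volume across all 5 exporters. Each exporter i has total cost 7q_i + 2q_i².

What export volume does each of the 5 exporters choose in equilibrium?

A representative exporter's profit is π_i = q_i(65 − 2Q) − 7q_i − 2q_i², with Q = q_i + Σ_{j≠i} q_j.
First-order condition: 58 − 8q_i − 2Σ_{j≠i} q_j = 0.
With identical exporters, set every q_j = q: then 58 − 8q − 8q = 0, i.e. q = 58/16 = 3.625.

3.625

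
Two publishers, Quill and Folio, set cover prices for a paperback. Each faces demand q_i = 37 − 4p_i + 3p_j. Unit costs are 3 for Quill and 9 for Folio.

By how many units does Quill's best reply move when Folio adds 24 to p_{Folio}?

Quill's profit: π = (p_{Quill} − 3)(37 − 4p_{Quill} + 3p_{Folio}).
∂π/∂p_{Quill} = 49 − 8p_{Quill} + 3p_{Folio} = 0 ⇒ p_{Quill} = 6.125 + 0.375p_{Folio}.
The reaction-function slope is 0.375, so a 24-unit rise in p_{Folio} moves p_{Quill} by 0.375 × 24 = 9. Quill's best response rises — the actions are strategic complements.

9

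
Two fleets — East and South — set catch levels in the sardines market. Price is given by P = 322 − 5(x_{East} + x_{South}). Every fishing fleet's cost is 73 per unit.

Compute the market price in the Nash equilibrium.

Fishing fleet East's profit: π = x_{East}(322 − 5(x_{East} + x_{South})) − 73x_{East}.
∂π/∂x_{East} = 249 − 10x_{East} − 5x_{South} = 0, so x_{East} = 24.9 − 0.5x_{South}.
The game is symmetric, so in equilibrium x_{South} = x_{East}: the reaction function gives 1.5x_{East} = 24.9, hence x_{East} = 16.6.
Equilibrium price: P = 322 − 5·33.2 = 156.

156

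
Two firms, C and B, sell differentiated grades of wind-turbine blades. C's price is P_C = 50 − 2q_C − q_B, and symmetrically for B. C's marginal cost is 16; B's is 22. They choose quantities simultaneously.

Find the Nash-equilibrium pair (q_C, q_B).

7.2, 5.2

Firm C's profit: π = q_C(50 − 2q_C − q_B) − 16q_C.
∂π/∂q_C = 34 − 4q_C − q_B = 0 ⇒ q_C = 8.5 − 0.25q_B.
Similarly q_B = 7 − 0.25q_C.
Substituting the second reaction function into the first: q_C = 8.5 − 0.25(7 − 0.25q_C), which gives 0.9375q_C = 6.75 ⇒ q_C = 7.2.
Then q_B = 7 − 0.25·7.2 = 5.2.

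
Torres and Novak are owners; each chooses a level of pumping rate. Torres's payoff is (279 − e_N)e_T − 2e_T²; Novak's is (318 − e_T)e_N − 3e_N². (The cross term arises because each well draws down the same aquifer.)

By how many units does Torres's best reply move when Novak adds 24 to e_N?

Expanding Torres's payoff: 279e_T − e_Ne_T − 2e_T².
∂π/∂e_T = 279 − e_N − 4e_T = 0, so e_T = 69.75 − 0.25e_N.
The reaction-function slope is −0.25, so a 24-unit rise in e_N moves e_T by −0.25 × 24 = −6. Torres's best response falls — the actions are strategic substitutes.

-6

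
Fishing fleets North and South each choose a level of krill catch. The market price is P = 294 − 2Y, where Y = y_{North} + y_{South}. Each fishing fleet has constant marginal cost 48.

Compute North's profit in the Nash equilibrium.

3362

Fishing fleet North's profit: π = y_{North}(294 − 2(y_{North} + y_{South})) − 48y_{North}.
∂π/∂y_{North} = 246 − 4y_{North} − 2y_{South} = 0, so y_{North} = 61.5 − 0.5y_{South}.
The game is symmetric, so in equilibrium y_{South} = y_{North}: the reaction function gives 1.5y_{North} = 61.5, hence y_{North} = 41.
Price P = 294 − 2·82 = 130.
North's profit: (130 − 48)·41 = 3362.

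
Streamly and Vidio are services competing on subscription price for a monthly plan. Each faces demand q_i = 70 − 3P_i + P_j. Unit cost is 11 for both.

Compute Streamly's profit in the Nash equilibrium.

276.48

Streamly's profit: π = (P_{Streamly} − 11)(70 − 3P_{Streamly} + P_{Vidio}).
∂π/∂P_{Streamly} = 103 − 6P_{Streamly} + P_{Vidio} = 0 ⇒ P_{Streamly} = 103/6 + (1/6)P_{Vidio}.
By symmetry P_{Vidio} = P_{Streamly}; substituting into the reaction function, (5/6)P_{Streamly} = 103/6 and P_{Streamly} = 20.6.
q_{Streamly} = 70 − 3·20.6 + 20.6 = 28.8.
Profit = (20.6 − 11)·28.8 = 276.48.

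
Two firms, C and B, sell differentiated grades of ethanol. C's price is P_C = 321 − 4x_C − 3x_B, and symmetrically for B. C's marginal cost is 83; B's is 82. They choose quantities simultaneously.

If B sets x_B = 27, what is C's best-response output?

Firm C's profit: π = x_C(321 − 4x_C − 3x_B) − 83x_C.
∂π/∂x_C = 238 − 8x_C − 3x_B = 0 ⇒ x_C = 29.75 − 0.375x_B.
At x_B = 27: x_C = 29.75 − 0.375·27 = 19.625.

19.625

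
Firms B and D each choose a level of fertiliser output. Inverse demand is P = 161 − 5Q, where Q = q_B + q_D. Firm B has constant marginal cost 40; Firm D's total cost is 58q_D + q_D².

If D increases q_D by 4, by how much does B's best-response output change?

-2

Firm B's profit: π = q_B(161 − 5(q_B + q_D)) − 40q_B.
∂π/∂q_B = 121 − 10q_B − 5q_D = 0, so q_B = 12.1 − 0.5q_D.
The reaction-function slope is −0.5, so a 4-unit rise in q_D moves q_B by −0.5 × 4 = −2. B's best response falls — the actions are strategic substitutes.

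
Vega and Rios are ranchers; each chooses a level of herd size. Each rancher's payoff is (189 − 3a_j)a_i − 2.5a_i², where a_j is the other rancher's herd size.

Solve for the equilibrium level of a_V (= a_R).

23.625

Vega's payoff is (189 − 3a_R)a_V − 2.5a_V².
∂π/∂a_V = 189 − 3a_R − 5a_V = 0, so a_V = 37.8 − 0.6a_R.
By symmetry a_R = a_V; substituting into the reaction function, 1.6a_V = 37.8 and a_V = 23.625.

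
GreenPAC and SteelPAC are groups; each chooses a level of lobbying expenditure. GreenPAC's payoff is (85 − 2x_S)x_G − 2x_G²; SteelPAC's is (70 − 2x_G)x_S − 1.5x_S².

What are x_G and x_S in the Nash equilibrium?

Expanding GreenPAC's payoff: 85x_G − 2x_Sx_G − 2x_G².
∂π/∂x_G = 85 − 2x_S − 4x_G = 0, so x_G = 21.25 − 0.5x_S.
Likewise for SteelPAC: x_S = 70/3 − (2/3)x_G.
Plugging x_S into GreenPAC's best response: x_G = 21.25 − 0.5(70/3 − (2/3)x_G) ⇒ (2/3)x_G = 115/12, so x_G = 14.375.
Then x_S = 70/3 − (2/3)·14.375 = 13.75.

14.375, 13.75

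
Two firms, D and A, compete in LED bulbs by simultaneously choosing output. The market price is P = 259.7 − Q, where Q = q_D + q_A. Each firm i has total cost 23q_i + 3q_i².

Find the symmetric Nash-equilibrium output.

Firm D's profit: π = q_D(259.7 − (q_D + q_A)) − 23q_D − 3q_D².
∂π/∂q_D = 236.7 − 8q_D − q_A = 0, so q_D = 29.5875 − 0.125q_A.
By symmetry q_A = q_D; substituting into the reaction function, 1.125q_D = 29.5875 and q_D = 26.3.

26.3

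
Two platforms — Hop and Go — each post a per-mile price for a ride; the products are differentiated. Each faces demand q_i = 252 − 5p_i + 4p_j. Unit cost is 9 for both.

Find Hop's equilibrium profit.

Hop's profit: π = (p_{Hop} − 9)(252 − 5p_{Hop} + 4p_{Go}).
∂π/∂p_{Hop} = 297 − 10p_{Hop} + 4p_{Go} = 0 ⇒ p_{Hop} = 29.7 + 0.4p_{Go}.
The game is symmetric, so in equilibrium p_{Go} = p_{Hop}: the reaction function gives 0.6p_{Hop} = 29.7, hence p_{Hop} = 49.5.
q_{Hop} = 252 − 5·49.5 + 4·49.5 = 202.5.
Profit = (49.5 − 9)·202.5 = 8201.25.

8201.25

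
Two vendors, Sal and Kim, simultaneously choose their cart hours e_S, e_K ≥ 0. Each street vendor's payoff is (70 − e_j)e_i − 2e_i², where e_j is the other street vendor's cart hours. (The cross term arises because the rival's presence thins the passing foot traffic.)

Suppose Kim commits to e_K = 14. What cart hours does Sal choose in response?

14

Sal's payoff is (70 − e_K)e_S − 2e_S².
∂π/∂e_S = 70 − e_K − 4e_S = 0, so e_S = 17.5 − 0.25e_K.
At e_K = 14: e_S = 17.5 − 0.25·14 = 14.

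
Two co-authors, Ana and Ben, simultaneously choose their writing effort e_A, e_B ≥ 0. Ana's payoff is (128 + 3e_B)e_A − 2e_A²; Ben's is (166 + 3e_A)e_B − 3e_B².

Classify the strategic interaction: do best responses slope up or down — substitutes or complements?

strategic complements

Expanding Ana's payoff: 128e_A + 3e_Be_A − 2e_A².
∂π/∂e_A = 128 + 3e_B − 4e_A = 0, so e_A = 32 + 0.75e_B.
The best-response slope de_A/de_B = 0.75 > 0: the reaction function is upward-sloping, so the choices are strategic complements.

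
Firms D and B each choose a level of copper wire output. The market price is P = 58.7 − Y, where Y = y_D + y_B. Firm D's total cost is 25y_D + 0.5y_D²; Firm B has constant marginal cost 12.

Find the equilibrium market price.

Firm D's profit: π = y_D(58.7 − (y_D + y_B)) − 25y_D − 0.5y_D².
∂π/∂y_D = 33.7 − 3y_D − y_B = 0, so y_D = 337/30 − (1/3)y_B.
For B: ∂π/∂y_B = 46.7 − 2y_B − y_D = 0 ⇒ y_B = 23.35 − 0.5y_D.
Solving the two reaction functions simultaneously: (1 − (−1/3)(−0.5))y_D = 337/30 − (1/3)·23.35, so (5/6)y_D = 3.45 and y_D = 4.14.
Then y_B = 23.35 − 0.5·4.14 = 21.28.
Equilibrium price: P = 58.7 − 25.42 = 33.28.

33.28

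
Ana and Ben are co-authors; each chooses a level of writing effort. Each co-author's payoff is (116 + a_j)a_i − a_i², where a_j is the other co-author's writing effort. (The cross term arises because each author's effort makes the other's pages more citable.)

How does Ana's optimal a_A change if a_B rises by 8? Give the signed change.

Ana's payoff is (116 + a_B)a_A − a_A².
∂π/∂a_A = 116 + a_B − 2a_A = 0, so a_A = 58 + 0.5a_B.
The reaction-function slope is 0.5, so an 8-unit rise in a_B moves a_A by 0.5 × 8 = 4. Ana's best response rises — the actions are strategic complements.

4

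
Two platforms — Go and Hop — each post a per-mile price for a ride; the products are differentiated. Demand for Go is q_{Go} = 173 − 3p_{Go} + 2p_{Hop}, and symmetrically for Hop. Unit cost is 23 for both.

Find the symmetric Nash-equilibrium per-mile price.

60.5

Go's profit: π = (p_{Go} − 23)(173 − 3p_{Go} + 2p_{Hop}).
∂π/∂p_{Go} = 242 − 6p_{Go} + 2p_{Hop} = 0 ⇒ p_{Go} = 121/3 + (1/3)p_{Hop}.
The game is symmetric, so in equilibrium p_{Hop} = p_{Go}: the reaction function gives (2/3)p_{Go} = 121/3, hence p_{Go} = 60.5.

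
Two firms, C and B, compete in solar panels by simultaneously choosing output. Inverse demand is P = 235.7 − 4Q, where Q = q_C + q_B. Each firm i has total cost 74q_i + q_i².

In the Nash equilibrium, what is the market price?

143.3

Firm C's profit: π = q_C(235.7 − 4(q_C + q_B)) − 74q_C − q_C².
∂π/∂q_C = 161.7 − 10q_C − 4q_B = 0, so q_C = 16.17 − 0.4q_B.
By symmetry q_B = q_C; substituting into the reaction function, 1.4q_C = 16.17 and q_C = 11.55.
Equilibrium price: P = 235.7 − 4·23.1 = 143.3.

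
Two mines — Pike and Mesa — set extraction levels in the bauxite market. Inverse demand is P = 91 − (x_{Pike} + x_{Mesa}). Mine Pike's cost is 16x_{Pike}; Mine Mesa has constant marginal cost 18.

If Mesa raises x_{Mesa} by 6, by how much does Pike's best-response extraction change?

-3

Mine Pike's profit: π = x_{Pike}(91 − (x_{Pike} + x_{Mesa})) − 16x_{Pike}.
∂π/∂x_{Pike} = 75 − 2x_{Pike} − x_{Mesa} = 0, so x_{Pike} = 37.5 − 0.5x_{Mesa}.
The reaction-function slope is −0.5, so a 6-unit rise in x_{Mesa} moves x_{Pike} by −0.5 × 6 = −3. Pike's best response falls — the actions are strategic substitutes.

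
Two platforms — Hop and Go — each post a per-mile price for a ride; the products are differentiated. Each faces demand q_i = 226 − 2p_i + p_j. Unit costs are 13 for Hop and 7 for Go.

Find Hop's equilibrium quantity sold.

Hop's profit: π = (p_{Hop} − 13)(226 − 2p_{Hop} + p_{Go}).
∂π/∂p_{Hop} = 252 − 4p_{Hop} + p_{Go} = 0 ⇒ p_{Hop} = 63 + 0.25p_{Go}.
Similarly p_{Go} = 60 + 0.25p_{Hop}.
Plugging p_{Go} into Hop's best response: p_{Hop} = 63 + 0.25(60 + 0.25p_{Hop}) ⇒ 0.9375p_{Hop} = 78, so p_{Hop} = 83.2.
Then p_{Go} = 60 + 0.25·83.2 = 80.8.
q_{Hop} = 226 − 2·83.2 + 80.8 = 140.4.

140.4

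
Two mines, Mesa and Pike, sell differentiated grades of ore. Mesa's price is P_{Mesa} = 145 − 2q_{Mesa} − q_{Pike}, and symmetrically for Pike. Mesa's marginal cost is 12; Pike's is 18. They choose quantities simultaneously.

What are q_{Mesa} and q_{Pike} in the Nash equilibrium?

27, 25

Mine Mesa's profit: π = q_{Mesa}(145 − 2q_{Mesa} − q_{Pike}) − 12q_{Mesa}.
∂π/∂q_{Mesa} = 133 − 4q_{Mesa} − q_{Pike} = 0 ⇒ q_{Mesa} = 33.25 − 0.25q_{Pike}.
Similarly q_{Pike} = 31.75 − 0.25q_{Mesa}.
Plugging q_{Pike} into Mesa's best response: q_{Mesa} = 33.25 − 0.25(31.75 − 0.25q_{Mesa}) ⇒ 0.9375q_{Mesa} = 25.3125, so q_{Mesa} = 27.
Then q_{Pike} = 31.75 − 0.25·27 = 25.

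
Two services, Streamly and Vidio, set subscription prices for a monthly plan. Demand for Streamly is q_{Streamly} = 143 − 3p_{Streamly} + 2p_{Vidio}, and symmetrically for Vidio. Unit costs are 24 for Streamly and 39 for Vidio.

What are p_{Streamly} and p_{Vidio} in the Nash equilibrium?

Streamly's profit: π = (p_{Streamly} − 24)(143 − 3p_{Streamly} + 2p_{Vidio}).
∂π/∂p_{Streamly} = 215 − 6p_{Streamly} + 2p_{Vidio} = 0 ⇒ p_{Streamly} = 215/6 + (1/3)p_{Vidio}.
Similarly p_{Vidio} = 130/3 + (1/3)p_{Streamly}.
Solving the two reaction functions simultaneously: (1 − (1/3)(1/3))p_{Streamly} = 215/6 + (1/3)·(130/3), so (8/9)p_{Streamly} = 905/18 and p_{Streamly} = 56.5625.
Then p_{Vidio} = 130/3 + (1/3)·56.5625 = 62.1875.

56.5625, 62.1875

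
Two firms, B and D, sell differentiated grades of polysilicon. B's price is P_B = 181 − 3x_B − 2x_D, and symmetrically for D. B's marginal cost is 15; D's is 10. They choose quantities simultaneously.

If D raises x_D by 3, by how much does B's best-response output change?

-1

Firm B's profit: π = x_B(181 − 3x_B − 2x_D) − 15x_B.
∂π/∂x_B = 166 − 6x_B − 2x_D = 0 ⇒ x_B = 83/3 − (1/3)x_D.
The reaction-function slope is −1/3, so a 3-unit rise in x_D moves x_B by −1/3 × 3 = −1. B's best response falls — the actions are strategic substitutes.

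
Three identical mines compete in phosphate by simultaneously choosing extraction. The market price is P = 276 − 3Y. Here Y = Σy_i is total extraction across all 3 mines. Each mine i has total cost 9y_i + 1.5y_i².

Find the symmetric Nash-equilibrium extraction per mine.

A representative mine's profit is π_i = y_i(276 − 3Y) − 9y_i − 1.5y_i², with Y = y_i + Σ_{j≠i} y_j.
First-order condition: 267 − 9y_i − 3Σ_{j≠i} y_j = 0.
Imposing symmetry (y_j = y for all j) turns Σ_{j≠i} y_j into 2y, so 267 = 15y and y = 17.8.

17.8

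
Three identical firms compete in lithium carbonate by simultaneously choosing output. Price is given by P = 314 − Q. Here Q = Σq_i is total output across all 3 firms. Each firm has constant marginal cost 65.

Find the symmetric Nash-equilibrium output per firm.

62.25

A representative firm's profit is π_i = q_i(314 − Q) − 65q_i, with Q = q_i + Σ_{j≠i} q_j.
First-order condition: 249 − 2q_i − Σ_{j≠i} q_j = 0.
With identical firms, set every q_j = q: then 249 − 2q − 2q = 0, i.e. q = 249/4 = 62.25.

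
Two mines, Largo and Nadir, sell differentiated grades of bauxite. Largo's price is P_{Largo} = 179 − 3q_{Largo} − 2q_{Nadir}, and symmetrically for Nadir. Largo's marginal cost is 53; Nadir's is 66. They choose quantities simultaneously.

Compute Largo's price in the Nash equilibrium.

102.6875

Mine Largo's profit: π = q_{Largo}(179 − 3q_{Largo} − 2q_{Nadir}) − 53q_{Largo}.
∂π/∂q_{Largo} = 126 − 6q_{Largo} − 2q_{Nadir} = 0 ⇒ q_{Largo} = 21 − (1/3)q_{Nadir}.
Similarly q_{Nadir} = 113/6 − (1/3)q_{Largo}.
Substituting the second reaction function into the first: q_{Largo} = 21 − (1/3)(113/6 − (1/3)q_{Largo}), which gives (8/9)q_{Largo} = 265/18 ⇒ q_{Largo} = 16.5625.
Then q_{Nadir} = 113/6 − (1/3)·16.5625 = 13.3125.
P_{Largo} = 179 − 3·16.5625 − 2·13.3125 = 102.6875.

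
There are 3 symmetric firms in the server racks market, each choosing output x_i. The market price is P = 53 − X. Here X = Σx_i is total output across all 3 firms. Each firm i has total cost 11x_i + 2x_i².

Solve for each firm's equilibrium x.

5.25

A representative firm's profit is π_i = x_i(53 − X) − 11x_i − 2x_i², with X = x_i + Σ_{j≠i} x_j.
First-order condition: 42 − 6x_i − Σ_{j≠i} x_j = 0.
In a symmetric equilibrium every firm chooses the same x, so Σ_{j≠i} x_j = 2x. The condition becomes 42 − 8x = 0, giving x = 42/8 = 5.25.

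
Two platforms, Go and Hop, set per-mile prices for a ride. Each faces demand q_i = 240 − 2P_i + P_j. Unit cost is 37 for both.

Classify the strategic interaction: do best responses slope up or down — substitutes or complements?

strategic complements

Go's profit: π = (P_{Go} − 37)(240 − 2P_{Go} + P_{Hop}).
∂π/∂P_{Go} = 314 − 4P_{Go} + P_{Hop} = 0 ⇒ P_{Go} = 78.5 + 0.25P_{Hop}.
The best-response slope dP_{Go}/dP_{Hop} = 0.25 > 0: the reaction function is upward-sloping, so the choices are strategic complements.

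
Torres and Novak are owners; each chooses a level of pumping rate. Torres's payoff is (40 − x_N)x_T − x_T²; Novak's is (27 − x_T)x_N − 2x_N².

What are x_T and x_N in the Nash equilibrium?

19, 2

Expanding Torres's payoff: 40x_T − x_Nx_T − x_T².
∂π/∂x_T = 40 − x_N − 2x_T = 0, so x_T = 20 − 0.5x_N.
Likewise for Novak: x_N = 6.75 − 0.25x_T.
Solving the two reaction functions simultaneously: (1 − (−0.5)(−0.25))x_T = 20 − 0.5·6.75, so 0.875x_T = 16.625 and x_T = 19.
Then x_N = 6.75 − 0.25·19 = 2.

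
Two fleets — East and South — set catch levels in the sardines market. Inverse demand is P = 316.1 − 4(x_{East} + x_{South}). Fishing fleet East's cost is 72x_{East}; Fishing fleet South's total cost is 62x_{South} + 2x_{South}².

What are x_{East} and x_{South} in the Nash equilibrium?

Fishing fleet East's profit: π = x_{East}(316.1 − 4(x_{East} + x_{South})) − 72x_{East}.
∂π/∂x_{East} = 244.1 − 8x_{East} − 4x_{South} = 0, so x_{East} = 30.5125 − 0.5x_{South}.
For South: ∂π/∂x_{South} = 254.1 − 12x_{South} − 4x_{East} = 0 ⇒ x_{South} = 21.175 − (1/3)x_{East}.
Solving the two reaction functions simultaneously: (1 − (−0.5)(−1/3))x_{East} = 30.5125 − 0.5·21.175, so (5/6)x_{East} = 19.925 and x_{East} = 23.91.
Then x_{South} = 21.175 − (1/3)·23.91 = 13.205.

23.91, 13.205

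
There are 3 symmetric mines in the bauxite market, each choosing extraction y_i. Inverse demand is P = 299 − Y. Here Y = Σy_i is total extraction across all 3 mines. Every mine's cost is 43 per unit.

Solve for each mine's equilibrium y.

64

A representative mine's profit is π_i = y_i(299 − Y) − 43y_i, with Y = y_i + Σ_{j≠i} y_j.
First-order condition: 256 − 2y_i − Σ_{j≠i} y_j = 0.
Imposing symmetry (y_j = y for all j) turns Σ_{j≠i} y_j into 2y, so 256 = 4y and y = 64.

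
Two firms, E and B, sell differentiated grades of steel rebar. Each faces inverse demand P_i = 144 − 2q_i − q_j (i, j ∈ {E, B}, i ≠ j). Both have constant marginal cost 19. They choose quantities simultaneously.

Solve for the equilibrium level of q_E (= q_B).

25

Firm E's profit: π = q_E(144 − 2q_E − q_B) − 19q_E.
∂π/∂q_E = 125 − 4q_E − q_B = 0 ⇒ q_E = 31.25 − 0.25q_B.
By symmetry q_B = q_E; substituting into the reaction function, 1.25q_E = 31.25 and q_E = 25.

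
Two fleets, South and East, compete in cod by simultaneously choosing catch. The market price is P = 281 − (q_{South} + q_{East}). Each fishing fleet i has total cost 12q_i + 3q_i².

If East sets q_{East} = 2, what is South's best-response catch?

33.375

Fishing fleet South's profit: π = q_{South}(281 − (q_{South} + q_{East})) − 12q_{South} − 3q_{South}².
∂π/∂q_{South} = 269 − 8q_{South} − q_{East} = 0, so q_{South} = 33.625 − 0.125q_{East}.
At q_{East} = 2: q_{South} = 33.625 − 0.125·2 = 33.375.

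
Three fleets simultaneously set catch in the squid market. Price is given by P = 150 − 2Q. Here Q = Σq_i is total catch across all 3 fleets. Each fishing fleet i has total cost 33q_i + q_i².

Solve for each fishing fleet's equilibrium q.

11.7

A representative fishing fleet's profit is π_i = q_i(150 − 2Q) − 33q_i − q_i², with Q = q_i + Σ_{j≠i} q_j.
First-order condition: 117 − 6q_i − 2Σ_{j≠i} q_j = 0.
Imposing symmetry (q_j = q for all j) turns Σ_{j≠i} q_j into 2q, so 117 = 10q and q = 11.7.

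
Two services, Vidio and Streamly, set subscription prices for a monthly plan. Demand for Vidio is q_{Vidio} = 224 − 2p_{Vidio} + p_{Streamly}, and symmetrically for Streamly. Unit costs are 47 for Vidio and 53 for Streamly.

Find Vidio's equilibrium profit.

Vidio's profit: π = (p_{Vidio} − 47)(224 − 2p_{Vidio} + p_{Streamly}).
∂π/∂p_{Vidio} = 318 − 4p_{Vidio} + p_{Streamly} = 0 ⇒ p_{Vidio} = 79.5 + 0.25p_{Streamly}.
Similarly p_{Streamly} = 82.5 + 0.25p_{Vidio}.
Substituting the second reaction function into the first: p_{Vidio} = 79.5 + 0.25(82.5 + 0.25p_{Vidio}), which gives 0.9375p_{Vidio} = 100.125 ⇒ p_{Vidio} = 106.8.
Then p_{Streamly} = 82.5 + 0.25·106.8 = 109.2.
q_{Vidio} = 224 − 2·106.8 + 109.2 = 119.6.
Profit = (106.8 − 47)·119.6 = 7152.08.

7152.08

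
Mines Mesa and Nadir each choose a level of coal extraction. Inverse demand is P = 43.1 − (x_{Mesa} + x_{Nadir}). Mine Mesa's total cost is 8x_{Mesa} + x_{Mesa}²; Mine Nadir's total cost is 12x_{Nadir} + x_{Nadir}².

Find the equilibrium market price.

29.86

Mine Mesa's profit: π = x_{Mesa}(43.1 − (x_{Mesa} + x_{Nadir})) − 8x_{Mesa} − x_{Mesa}².
∂π/∂x_{Mesa} = 35.1 − 4x_{Mesa} − x_{Nadir} = 0, so x_{Mesa} = 8.775 − 0.25x_{Nadir}.
By the same steps for Nadir: x_{Nadir} = 7.775 − 0.25x_{Mesa}.
Substituting the second reaction function into the first: x_{Mesa} = 8.775 − 0.25(7.775 − 0.25x_{Mesa}), which gives 0.9375x_{Mesa} = 1093/160 ⇒ x_{Mesa} = 1093/150.
Then x_{Nadir} = 7.775 − 0.25·(1093/150) = 893/150.
Equilibrium price: P = 43.1 − 13.24 = 29.86.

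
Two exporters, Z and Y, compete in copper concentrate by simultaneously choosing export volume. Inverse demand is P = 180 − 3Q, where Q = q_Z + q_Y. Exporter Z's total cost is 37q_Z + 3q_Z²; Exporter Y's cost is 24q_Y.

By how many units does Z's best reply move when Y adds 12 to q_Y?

Exporter Z's profit: π = q_Z(180 − 3(q_Z + q_Y)) − 37q_Z − 3q_Z².
∂π/∂q_Z = 143 − 12q_Z − 3q_Y = 0, so q_Z = 143/12 − 0.25q_Y.
The reaction-function slope is −0.25, so a 12-unit rise in q_Y moves q_Z by −0.25 × 12 = −3. Z's best response falls — the actions are strategic substitutes.

-3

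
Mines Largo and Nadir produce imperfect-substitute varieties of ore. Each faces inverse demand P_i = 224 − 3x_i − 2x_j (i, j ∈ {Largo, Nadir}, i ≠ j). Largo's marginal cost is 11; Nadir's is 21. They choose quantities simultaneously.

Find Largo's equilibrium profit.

Mine Largo's profit: π = x_{Largo}(224 − 3x_{Largo} − 2x_{Nadir}) − 11x_{Largo}.
∂π/∂x_{Largo} = 213 − 6x_{Largo} − 2x_{Nadir} = 0 ⇒ x_{Largo} = 35.5 − (1/3)x_{Nadir}.
Similarly x_{Nadir} = 203/6 − (1/3)x_{Largo}.
Plugging x_{Nadir} into Largo's best response: x_{Largo} = 35.5 − (1/3)(203/6 − (1/3)x_{Largo}) ⇒ (8/9)x_{Largo} = 218/9, so x_{Largo} = 27.25.
Then x_{Nadir} = 203/6 − (1/3)·27.25 = 24.75.
P_{Largo} = 224 − 3·27.25 − 2·24.75 = 92.75.
Profit = (92.75 − 11)·27.25 = 2227.6875.

2227.6875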